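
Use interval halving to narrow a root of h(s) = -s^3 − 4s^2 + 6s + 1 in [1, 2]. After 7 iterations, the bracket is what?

s = 1.5 gives h = -2.375, negative; keep [1, 1.5]
s = 1.25 gives h = 0.296875, positive; keep [1.25, 1.5]
s = 1.375 gives h = -0.912109, negative; keep [1.25, 1.375]
s = 1.3125 gives h = -0.2766, negative; keep [1.25, 1.3125]
s = 1.28125 gives h = 0.0178, positive; keep [1.28125, 1.3125]
s = 1.296875 gives h = -0.1275, negative; keep [1.28125, 1.296875]
s = 1.2890625 gives h = -0.0544, negative; keep [1.28125, 1.2890625]

[1.28125, 1.2890625]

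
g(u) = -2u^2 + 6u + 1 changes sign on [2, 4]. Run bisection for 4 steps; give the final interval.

g(3) = 1 > 0, so the root lies in [3, 4]
g(3.5) = -2.5 < 0, so the root lies in [3, 3.5]
g(3.25) = -0.625 < 0, so the root lies in [3, 3.25]
g(3.125) = 0.2188 > 0, so the root lies in [3.125, 3.25]

[3.125, 3.25]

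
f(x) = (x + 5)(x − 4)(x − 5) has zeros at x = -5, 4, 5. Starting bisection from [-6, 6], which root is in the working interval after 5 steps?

x = 0 gives f = 100, positive; keep [-6, 0]
x = -3 gives f = 112, positive; keep [-6, -3]
x = -4.5 gives f = 40.375, positive; keep [-6, -4.5]
x = -5.25 gives f = -23.7031, negative; keep [-5.25, -4.5]
x = -4.875 gives f = 10.9551, positive; keep [-5.25, -4.875]

-5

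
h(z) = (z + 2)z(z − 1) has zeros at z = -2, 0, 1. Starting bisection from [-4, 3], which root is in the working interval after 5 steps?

-2

m = -0.5, h(m) = 1.125 (+); new bracket [-4, -0.5]
m = -2.25, h(m) = -1.828125 (−); new bracket [-2.25, -0.5]
m = -1.375, h(m) = 2.041016 (+); new bracket [-2.25, -1.375]
m = -1.8125, h(m) = 0.9558 (+); new bracket [-2.25, -1.8125]
m = -2.03125, h(m) = -0.1924 (−); new bracket [-2.03125, -1.8125]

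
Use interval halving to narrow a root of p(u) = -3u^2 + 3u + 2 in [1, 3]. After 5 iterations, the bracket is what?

midpoint 2: p = -4 < 0 → [1, 2]
midpoint 1.5: p = -0.25 < 0 → [1, 1.5]
midpoint 1.25: p = 1.0625 > 0 → [1.25, 1.5]
midpoint 1.375: p = 0.4531 > 0 → [1.375, 1.5]
midpoint 1.4375: p = 0.1133 > 0 → [1.4375, 1.5]

[1.4375, 1.5]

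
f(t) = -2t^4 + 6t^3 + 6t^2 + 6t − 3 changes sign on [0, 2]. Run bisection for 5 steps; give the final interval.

[0.3125, 0.375]

midpoint 1: f = 13 > 0 → [0, 1]
midpoint 0.5: f = 2.125 > 0 → [0, 0.5]
midpoint 0.25: f = -1.039062 < 0 → [0.25, 0.5]
midpoint 0.375: f = 0.3706 > 0 → [0.25, 0.375]
midpoint 0.3125: f = -0.375 < 0 → [0.3125, 0.375]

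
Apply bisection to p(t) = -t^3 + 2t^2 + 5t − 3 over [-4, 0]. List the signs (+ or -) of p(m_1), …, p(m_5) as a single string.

m = -2, p(m) = 3 (+); new bracket [-2, 0]
m = -1, p(m) = -5 (−); new bracket [-2, -1]
m = -1.5, p(m) = -2.625 (−); new bracket [-2, -1.5]
m = -1.75, p(m) = -0.2656 (−); new bracket [-2, -1.75]
m = -1.875, p(m) = 1.248 (+); new bracket [-1.875, -1.75]

+---+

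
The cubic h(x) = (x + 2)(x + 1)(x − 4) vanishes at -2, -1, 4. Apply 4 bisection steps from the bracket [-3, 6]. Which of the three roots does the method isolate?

h(1.5) = -21.875 < 0, so the root lies in [1.5, 6]
h(3.75) = -6.828125 < 0, so the root lies in [3.75, 6]
h(4.875) = 35.341797 > 0, so the root lies in [3.75, 4.875]
h(4.3125) = 10.4797 > 0, so the root lies in [3.75, 4.3125]

4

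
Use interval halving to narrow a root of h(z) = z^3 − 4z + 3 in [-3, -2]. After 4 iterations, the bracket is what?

m = -2.5, h(m) = -2.625 (−); new bracket [-2.5, -2]
m = -2.25, h(m) = 0.609375 (+); new bracket [-2.5, -2.25]
m = -2.375, h(m) = -0.896484 (−); new bracket [-2.375, -2.25]
m = -2.3125, h(m) = -0.1165 (−); new bracket [-2.3125, -2.25]

[-2.3125, -2.25]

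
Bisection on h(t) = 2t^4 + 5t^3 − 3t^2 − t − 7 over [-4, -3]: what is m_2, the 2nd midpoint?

m = -3.5, h(m) = 45.5 (+); new bracket [-3.5, -3]
m = -3.25, h(m) = 16.054688 (+); new bracket [-3.25, -3]

-3.25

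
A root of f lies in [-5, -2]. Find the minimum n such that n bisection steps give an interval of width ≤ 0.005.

Width after n steps is 3/2^n. Need 2^n ≥ 3/0.005 = 600.
2^9 = 512 < 600 ≤ 2^10 = 1024, so n = 10.

10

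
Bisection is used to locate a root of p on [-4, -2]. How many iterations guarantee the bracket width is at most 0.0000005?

22

Width after n steps is 2/2^n. Need 2^n ≥ 2/0.0000005 = 4000000.
2^21 = 2097152 < 4000000 ≤ 2^22 = 4194304, so n = 22.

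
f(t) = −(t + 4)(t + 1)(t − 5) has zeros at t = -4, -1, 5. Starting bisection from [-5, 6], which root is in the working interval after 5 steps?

5

midpoint 0.5: f = 30.375 > 0 → [0.5, 6]
midpoint 3.25: f = 53.921875 > 0 → [3.25, 6]
midpoint 4.625: f = 18.193359 > 0 → [4.625, 6]
midpoint 5.3125: f = -18.3704 < 0 → [4.625, 5.3125]
midpoint 4.96875: f = 1.6729 > 0 → [4.96875, 5.3125]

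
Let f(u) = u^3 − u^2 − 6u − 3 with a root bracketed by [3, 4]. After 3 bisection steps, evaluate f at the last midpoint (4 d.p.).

-0.9980

f(3.5) = 6.625 > 0, so the root lies in [3, 3.5]
f(3.25) = 1.265625 > 0, so the root lies in [3, 3.25]
f(3.125) = -0.998047 < 0, so the root lies in [3.125, 3.25]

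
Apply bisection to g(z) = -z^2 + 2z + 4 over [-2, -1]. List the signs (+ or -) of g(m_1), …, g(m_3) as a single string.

g(-1.5) = -1.25 < 0, so the root lies in [-1.5, -1]
g(-1.25) = -0.0625 < 0, so the root lies in [-1.25, -1]
g(-1.125) = 0.484375 > 0, so the root lies in [-1.25, -1.125]

--+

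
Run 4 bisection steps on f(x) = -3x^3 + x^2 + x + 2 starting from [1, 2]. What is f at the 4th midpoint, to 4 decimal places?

-0.4260

f(1.5) = -4.375 < 0, so the root lies in [1, 1.5]
f(1.25) = -1.046875 < 0, so the root lies in [1, 1.25]
f(1.125) = 0.119141 > 0, so the root lies in [1.125, 1.25]
f(1.1875) = -0.426 < 0, so the root lies in [1.125, 1.1875]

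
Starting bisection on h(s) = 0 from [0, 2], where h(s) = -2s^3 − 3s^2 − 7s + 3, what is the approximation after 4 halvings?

h(1) = -9 < 0, so the root lies in [0, 1]
h(0.5) = -1.5 < 0, so the root lies in [0, 0.5]
h(0.25) = 1.03125 > 0, so the root lies in [0.25, 0.5]
h(0.375) = -0.1523 < 0, so the root lies in [0.25, 0.375]

0.375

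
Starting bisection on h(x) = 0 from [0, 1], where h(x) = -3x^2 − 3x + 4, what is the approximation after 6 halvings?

m = 0.5, h(m) = 1.75 (+); new bracket [0.5, 1]
m = 0.75, h(m) = 0.0625 (+); new bracket [0.75, 1]
m = 0.875, h(m) = -0.921875 (−); new bracket [0.75, 0.875]
m = 0.8125, h(m) = -0.418 (−); new bracket [0.75, 0.8125]
m = 0.78125, h(m) = -0.1748 (−); new bracket [0.75, 0.78125]
m = 0.765625, h(m) = -0.0554 (−); new bracket [0.75, 0.765625]

0.765625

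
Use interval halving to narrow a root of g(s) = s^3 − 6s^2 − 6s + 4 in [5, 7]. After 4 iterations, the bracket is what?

[6.75, 6.875]

midpoint 6: g = -32 < 0 → [6, 7]
midpoint 6.5: g = -13.875 < 0 → [6.5, 7]
midpoint 6.75: g = -2.328125 < 0 → [6.75, 7]
midpoint 6.875: g = 4.1074 > 0 → [6.75, 6.875]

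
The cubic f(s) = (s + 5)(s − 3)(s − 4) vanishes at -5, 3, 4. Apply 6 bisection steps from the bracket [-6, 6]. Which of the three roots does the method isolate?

m = 0, f(m) = 60 (+); new bracket [-6, 0]
m = -3, f(m) = 84 (+); new bracket [-6, -3]
m = -4.5, f(m) = 31.875 (+); new bracket [-6, -4.5]
m = -5.25, f(m) = -19.0781 (−); new bracket [-5.25, -4.5]
m = -4.875, f(m) = 8.7363 (+); new bracket [-5.25, -4.875]
m = -5.0625, f(m) = -4.5667 (−); new bracket [-5.0625, -4.875]

-5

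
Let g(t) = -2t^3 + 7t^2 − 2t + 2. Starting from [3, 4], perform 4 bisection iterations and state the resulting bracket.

[3.25, 3.3125]

g(3.5) = -5 < 0, so the root lies in [3, 3.5]
g(3.25) = 0.78125 > 0, so the root lies in [3.25, 3.5]
g(3.375) = -1.902344 < 0, so the root lies in [3.25, 3.375]
g(3.3125) = -0.5103 < 0, so the root lies in [3.25, 3.3125]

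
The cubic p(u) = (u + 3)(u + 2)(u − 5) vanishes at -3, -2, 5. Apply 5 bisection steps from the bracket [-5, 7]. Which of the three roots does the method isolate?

5

m = 1, p(m) = -48 (−); new bracket [1, 7]
m = 4, p(m) = -42 (−); new bracket [4, 7]
m = 5.5, p(m) = 31.875 (+); new bracket [4, 5.5]
m = 4.75, p(m) = -13.0781 (−); new bracket [4.75, 5.5]
m = 5.125, p(m) = 7.2363 (+); new bracket [4.75, 5.125]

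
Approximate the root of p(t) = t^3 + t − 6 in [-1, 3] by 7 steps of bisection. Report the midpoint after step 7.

1.65625

p(1) = -4 < 0, so the root lies in [1, 3]
p(2) = 4 > 0, so the root lies in [1, 2]
p(1.5) = -1.125 < 0, so the root lies in [1.5, 2]
p(1.75) = 1.1094 > 0, so the root lies in [1.5, 1.75]
p(1.625) = -0.084 < 0, so the root lies in [1.625, 1.75]
p(1.6875) = 0.4929 > 0, so the root lies in [1.625, 1.6875]
p(1.65625) = 0.1996 > 0, so the root lies in [1.625, 1.65625]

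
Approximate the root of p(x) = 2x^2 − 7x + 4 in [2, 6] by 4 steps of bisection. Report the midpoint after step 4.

2.75

m = 4, p(m) = 8 (+); new bracket [2, 4]
m = 3, p(m) = 1 (+); new bracket [2, 3]
m = 2.5, p(m) = -1 (−); new bracket [2.5, 3]
m = 2.75, p(m) = -0.125 (−); new bracket [2.75, 3]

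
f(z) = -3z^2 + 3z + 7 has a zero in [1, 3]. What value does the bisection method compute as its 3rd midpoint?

2.25

z = 2 gives f = 1, positive; keep [2, 3]
z = 2.5 gives f = -4.25, negative; keep [2, 2.5]
z = 2.25 gives f = -1.4375, negative; keep [2, 2.25]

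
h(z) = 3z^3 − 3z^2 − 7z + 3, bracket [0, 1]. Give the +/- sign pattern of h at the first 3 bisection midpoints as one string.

z = 0.5 gives h = -0.875, negative; keep [0, 0.5]
z = 0.25 gives h = 1.109375, positive; keep [0.25, 0.5]
z = 0.375 gives h = 0.111328, positive; keep [0.375, 0.5]

-++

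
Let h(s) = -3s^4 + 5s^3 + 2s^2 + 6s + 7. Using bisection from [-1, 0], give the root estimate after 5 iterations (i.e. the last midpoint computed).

m = -0.5, h(m) = 3.6875 (+); new bracket [-1, -0.5]
m = -0.75, h(m) = 0.566406 (+); new bracket [-1, -0.75]
m = -0.875, h(m) = -1.826904 (−); new bracket [-0.875, -0.75]
m = -0.8125, h(m) = -0.544 (−); new bracket [-0.8125, -0.75]
m = -0.78125, h(m) = 0.0314 (+); new bracket [-0.8125, -0.78125]

-0.78125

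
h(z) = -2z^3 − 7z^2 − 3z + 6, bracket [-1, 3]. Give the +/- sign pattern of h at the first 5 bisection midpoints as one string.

-++-+

midpoint 1: h = -6 < 0 → [-1, 1]
midpoint 0: h = 6 > 0 → [0, 1]
midpoint 0.5: h = 2.5 > 0 → [0.5, 1]
midpoint 0.75: h = -1.0312 < 0 → [0.5, 0.75]
midpoint 0.625: h = 0.9023 > 0 → [0.625, 0.75]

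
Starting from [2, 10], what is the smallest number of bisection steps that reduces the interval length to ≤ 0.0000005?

24

Width after n steps is 8/2^n. Need 2^n ≥ 8/0.0000005 = 16000000.
2^23 = 8388608 < 16000000 ≤ 2^24 = 16777216, so n = 24.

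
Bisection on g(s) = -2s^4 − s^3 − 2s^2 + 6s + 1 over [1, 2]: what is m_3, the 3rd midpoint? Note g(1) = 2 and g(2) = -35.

1.125

g(1.5) = -8 < 0, so the root lies in [1, 1.5]
g(1.25) = -1.460938 < 0, so the root lies in [1, 1.25]
g(1.125) = 0.591309 > 0, so the root lies in [1.125, 1.25]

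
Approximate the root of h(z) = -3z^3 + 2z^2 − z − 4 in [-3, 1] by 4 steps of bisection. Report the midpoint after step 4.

h(-1) = 2 > 0, so the root lies in [-1, 1]
h(0) = -4 < 0, so the root lies in [-1, 0]
h(-0.5) = -2.625 < 0, so the root lies in [-1, -0.5]
h(-0.75) = -0.8594 < 0, so the root lies in [-1, -0.75]

-0.75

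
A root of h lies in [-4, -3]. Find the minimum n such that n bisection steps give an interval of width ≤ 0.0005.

11

Width after n steps is 1/2^n. Need 2^n ≥ 1/0.0005 = 2000.
2^10 = 1024 < 2000 ≤ 2^11 = 2048, so n = 11.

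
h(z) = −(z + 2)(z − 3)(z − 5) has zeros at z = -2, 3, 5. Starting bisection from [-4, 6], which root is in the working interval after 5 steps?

-2

midpoint 1: h = -24 < 0 → [-4, 1]
midpoint -1.5: h = -14.625 < 0 → [-4, -1.5]
midpoint -2.75: h = 33.421875 > 0 → [-2.75, -1.5]
midpoint -2.125: h = 4.5645 > 0 → [-2.125, -1.5]
midpoint -1.8125: h = -6.1472 < 0 → [-2.125, -1.8125]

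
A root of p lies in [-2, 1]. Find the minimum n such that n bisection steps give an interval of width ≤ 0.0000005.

23

Width after n steps is 3/2^n. Need 2^n ≥ 3/0.0000005 = 6000000.
2^22 = 4194304 < 6000000 ≤ 2^23 = 8388608, so n = 23.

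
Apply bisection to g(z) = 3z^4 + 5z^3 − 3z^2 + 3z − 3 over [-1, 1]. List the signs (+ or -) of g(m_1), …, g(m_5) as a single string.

--+--

m = 0, g(m) = -3 (−); new bracket [0, 1]
m = 0.5, g(m) = -1.4375 (−); new bracket [0.5, 1]
m = 0.75, g(m) = 0.621094 (+); new bracket [0.5, 0.75]
m = 0.625, g(m) = -0.6184 (−); new bracket [0.625, 0.75]
m = 0.6875, g(m) = -0.0605 (−); new bracket [0.6875, 0.75]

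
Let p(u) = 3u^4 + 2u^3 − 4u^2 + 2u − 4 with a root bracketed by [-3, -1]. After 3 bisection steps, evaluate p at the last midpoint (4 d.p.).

-2.3320

midpoint -2: p = 8 > 0 → [-2, -1]
midpoint -1.5: p = -7.5625 < 0 → [-2, -1.5]
midpoint -1.75: p = -2.332031 < 0 → [-2, -1.75]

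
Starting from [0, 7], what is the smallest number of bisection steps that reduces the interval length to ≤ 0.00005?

Width after n steps is 7/2^n. Need 2^n ≥ 7/0.00005 = 140000.
2^17 = 131072 < 140000 ≤ 2^18 = 262144, so n = 18.

18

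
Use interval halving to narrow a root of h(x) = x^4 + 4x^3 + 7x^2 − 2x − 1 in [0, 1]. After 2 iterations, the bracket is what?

m = 0.5, h(m) = 0.3125 (+); new bracket [0, 0.5]
m = 0.25, h(m) = -0.996094 (−); new bracket [0.25, 0.5]

[0.25, 0.5]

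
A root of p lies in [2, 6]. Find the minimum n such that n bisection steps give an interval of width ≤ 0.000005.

Width after n steps is 4/2^n. Need 2^n ≥ 4/0.000005 = 800000.
2^19 = 524288 < 800000 ≤ 2^20 = 1048576, so n = 20.

20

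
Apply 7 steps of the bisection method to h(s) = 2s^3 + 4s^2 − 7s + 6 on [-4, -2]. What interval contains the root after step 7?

midpoint -3: h = 9 > 0 → [-4, -3]
midpoint -3.5: h = -6.25 < 0 → [-3.5, -3]
midpoint -3.25: h = 2.34375 > 0 → [-3.5, -3.25]
midpoint -3.375: h = -1.6992 < 0 → [-3.375, -3.25]
midpoint -3.3125: h = 0.3843 > 0 → [-3.375, -3.3125]
midpoint -3.34375: h = -0.6418 < 0 → [-3.34375, -3.3125]
midpoint -3.328125: h = -0.1249 < 0 → [-3.328125, -3.3125]

[-3.328125, -3.3125]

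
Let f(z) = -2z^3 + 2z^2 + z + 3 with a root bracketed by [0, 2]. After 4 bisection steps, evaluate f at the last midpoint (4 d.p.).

z = 1 gives f = 4, positive; keep [1, 2]
z = 1.5 gives f = 2.25, positive; keep [1.5, 2]
z = 1.75 gives f = 0.15625, positive; keep [1.75, 2]
z = 1.875 gives f = -1.2773, negative; keep [1.75, 1.875]

-1.2773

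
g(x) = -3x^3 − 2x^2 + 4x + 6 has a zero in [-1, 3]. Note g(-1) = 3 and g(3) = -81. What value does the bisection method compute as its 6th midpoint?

x = 1 gives g = 5, positive; keep [1, 3]
x = 2 gives g = -18, negative; keep [1, 2]
x = 1.5 gives g = -2.625, negative; keep [1, 1.5]
x = 1.25 gives g = 2.0156, positive; keep [1.25, 1.5]
x = 1.375 gives g = -0.0801, negative; keep [1.25, 1.375]
x = 1.3125 gives g = 1.0217, positive; keep [1.3125, 1.375]

1.3125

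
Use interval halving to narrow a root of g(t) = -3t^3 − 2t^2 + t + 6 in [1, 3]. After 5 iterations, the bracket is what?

[1.125, 1.1875]

m = 2, g(m) = -24 (−); new bracket [1, 2]
m = 1.5, g(m) = -7.125 (−); new bracket [1, 1.5]
m = 1.25, g(m) = -1.734375 (−); new bracket [1, 1.25]
m = 1.125, g(m) = 0.3223 (+); new bracket [1.125, 1.25]
m = 1.1875, g(m) = -0.6565 (−); new bracket [1.125, 1.1875]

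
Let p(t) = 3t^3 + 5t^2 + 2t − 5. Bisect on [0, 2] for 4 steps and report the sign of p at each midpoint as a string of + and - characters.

+-+-

m = 1, p(m) = 5 (+); new bracket [0, 1]
m = 0.5, p(m) = -2.375 (−); new bracket [0.5, 1]
m = 0.75, p(m) = 0.578125 (+); new bracket [0.5, 0.75]
m = 0.625, p(m) = -1.0645 (−); new bracket [0.625, 0.75]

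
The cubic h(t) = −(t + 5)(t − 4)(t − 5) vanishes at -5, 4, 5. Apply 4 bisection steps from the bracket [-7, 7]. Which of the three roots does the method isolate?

-5

t = 0 gives h = -100, negative; keep [-7, 0]
t = -3.5 gives h = -95.625, negative; keep [-7, -3.5]
t = -5.25 gives h = 23.703125, positive; keep [-5.25, -3.5]
t = -4.375 gives h = -49.0723, negative; keep [-5.25, -4.375]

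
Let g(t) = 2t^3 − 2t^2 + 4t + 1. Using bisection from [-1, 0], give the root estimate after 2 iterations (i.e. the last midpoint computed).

-0.25

midpoint -0.5: g = -1.75 < 0 → [-0.5, 0]
midpoint -0.25: g = -0.15625 < 0 → [-0.25, 0]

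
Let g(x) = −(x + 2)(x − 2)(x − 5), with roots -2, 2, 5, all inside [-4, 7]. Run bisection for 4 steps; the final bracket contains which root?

midpoint 1.5: g = -6.125 < 0 → [-4, 1.5]
midpoint -1.25: g = -15.234375 < 0 → [-4, -1.25]
midpoint -2.625: g = 22.041016 > 0 → [-2.625, -1.25]
midpoint -1.9375: g = -1.7073 < 0 → [-2.625, -1.9375]

-2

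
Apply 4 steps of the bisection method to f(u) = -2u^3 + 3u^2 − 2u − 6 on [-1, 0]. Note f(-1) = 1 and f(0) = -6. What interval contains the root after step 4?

midpoint -0.5: f = -4 < 0 → [-1, -0.5]
midpoint -0.75: f = -1.96875 < 0 → [-1, -0.75]
midpoint -0.875: f = -0.613281 < 0 → [-1, -0.875]
midpoint -0.9375: f = 0.1597 > 0 → [-0.9375, -0.875]

[-0.9375, -0.875]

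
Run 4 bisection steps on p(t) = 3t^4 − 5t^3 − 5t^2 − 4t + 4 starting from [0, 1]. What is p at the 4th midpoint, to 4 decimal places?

midpoint 0.5: p = 0.3125 > 0 → [0.5, 1]
midpoint 0.75: p = -2.972656 < 0 → [0.5, 0.75]
midpoint 0.625: p = -1.216064 < 0 → [0.5, 0.625]
midpoint 0.5625: p = -0.4216 < 0 → [0.5, 0.5625]

-0.4216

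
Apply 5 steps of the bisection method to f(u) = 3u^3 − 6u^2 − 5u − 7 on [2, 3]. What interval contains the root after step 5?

[2.84375, 2.875]

m = 2.5, f(m) = -10.125 (−); new bracket [2.5, 3]
m = 2.75, f(m) = -3.734375 (−); new bracket [2.75, 3]
m = 2.875, f(m) = 0.322266 (+); new bracket [2.75, 2.875]
m = 2.8125, f(m) = -1.7815 (−); new bracket [2.8125, 2.875]
m = 2.84375, f(m) = -0.7487 (−); new bracket [2.84375, 2.875]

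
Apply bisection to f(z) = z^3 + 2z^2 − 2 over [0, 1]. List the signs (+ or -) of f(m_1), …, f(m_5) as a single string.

--+-+

m = 0.5, f(m) = -1.375 (−); new bracket [0.5, 1]
m = 0.75, f(m) = -0.453125 (−); new bracket [0.75, 1]
m = 0.875, f(m) = 0.201172 (+); new bracket [0.75, 0.875]
m = 0.8125, f(m) = -0.1433 (−); new bracket [0.8125, 0.875]
m = 0.84375, f(m) = 0.0245 (+); new bracket [0.8125, 0.84375]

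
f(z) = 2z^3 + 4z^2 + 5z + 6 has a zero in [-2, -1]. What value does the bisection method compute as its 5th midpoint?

-1.59375

midpoint -1.5: f = 0.75 > 0 → [-2, -1.5]
midpoint -1.75: f = -1.21875 < 0 → [-1.75, -1.5]
midpoint -1.625: f = -0.144531 < 0 → [-1.625, -1.5]
midpoint -1.5625: f = 0.3237 > 0 → [-1.625, -1.5625]
midpoint -1.59375: f = 0.095 > 0 → [-1.625, -1.59375]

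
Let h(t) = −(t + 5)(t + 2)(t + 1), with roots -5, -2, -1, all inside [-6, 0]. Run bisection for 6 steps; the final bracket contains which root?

-5

h(-3) = -4 < 0, so the root lies in [-6, -3]
h(-4.5) = -4.375 < 0, so the root lies in [-6, -4.5]
h(-5.25) = 3.453125 > 0, so the root lies in [-5.25, -4.5]
h(-4.875) = -1.3926 < 0, so the root lies in [-5.25, -4.875]
h(-5.0625) = 0.7776 > 0, so the root lies in [-5.0625, -4.875]
h(-4.96875) = -0.3682 < 0, so the root lies in [-5.0625, -4.96875]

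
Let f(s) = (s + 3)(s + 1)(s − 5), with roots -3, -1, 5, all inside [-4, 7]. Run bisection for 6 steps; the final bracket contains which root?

midpoint 1.5: f = -39.375 < 0 → [1.5, 7]
midpoint 4.25: f = -28.546875 < 0 → [4.25, 7]
midpoint 5.625: f = 35.712891 > 0 → [4.25, 5.625]
midpoint 4.9375: f = -2.9456 < 0 → [4.9375, 5.625]
midpoint 5.28125: f = 14.6297 > 0 → [4.9375, 5.28125]
midpoint 5.109375: f = 5.4188 > 0 → [4.9375, 5.109375]

5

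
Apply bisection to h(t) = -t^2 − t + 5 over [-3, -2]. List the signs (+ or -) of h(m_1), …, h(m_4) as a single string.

++--

h(-2.5) = 1.25 > 0, so the root lies in [-3, -2.5]
h(-2.75) = 0.1875 > 0, so the root lies in [-3, -2.75]
h(-2.875) = -0.390625 < 0, so the root lies in [-2.875, -2.75]
h(-2.8125) = -0.0977 < 0, so the root lies in [-2.8125, -2.75]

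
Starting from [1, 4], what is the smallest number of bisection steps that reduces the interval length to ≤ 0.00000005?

Width after n steps is 3/2^n. Need 2^n ≥ 3/0.00000005 = 60000000.
2^25 = 33554432 < 60000000 ≤ 2^26 = 67108864, so n = 26.

26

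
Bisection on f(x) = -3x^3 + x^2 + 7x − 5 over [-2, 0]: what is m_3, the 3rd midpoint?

-1.75

midpoint -1: f = -8 < 0 → [-2, -1]
midpoint -1.5: f = -3.125 < 0 → [-2, -1.5]
midpoint -1.75: f = 1.890625 > 0 → [-1.75, -1.5]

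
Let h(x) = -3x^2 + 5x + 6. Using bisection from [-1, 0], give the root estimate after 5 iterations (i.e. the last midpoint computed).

x = -0.5 gives h = 2.75, positive; keep [-1, -0.5]
x = -0.75 gives h = 0.5625, positive; keep [-1, -0.75]
x = -0.875 gives h = -0.671875, negative; keep [-0.875, -0.75]
x = -0.8125 gives h = -0.043, negative; keep [-0.8125, -0.75]
x = -0.78125 gives h = 0.2627, positive; keep [-0.8125, -0.78125]

-0.78125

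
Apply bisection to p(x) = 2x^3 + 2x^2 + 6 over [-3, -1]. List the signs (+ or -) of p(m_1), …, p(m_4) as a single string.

m = -2, p(m) = -2 (−); new bracket [-2, -1]
m = -1.5, p(m) = 3.75 (+); new bracket [-2, -1.5]
m = -1.75, p(m) = 1.40625 (+); new bracket [-2, -1.75]
m = -1.875, p(m) = -0.1523 (−); new bracket [-1.875, -1.75]

-++-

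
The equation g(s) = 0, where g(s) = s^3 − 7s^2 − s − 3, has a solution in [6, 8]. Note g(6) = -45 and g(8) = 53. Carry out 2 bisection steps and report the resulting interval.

g(7) = -10 < 0, so the root lies in [7, 8]
g(7.5) = 17.625 > 0, so the root lies in [7, 7.5]

[7, 7.5]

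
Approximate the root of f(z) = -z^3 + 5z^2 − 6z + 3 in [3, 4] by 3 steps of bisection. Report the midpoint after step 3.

3.625

m = 3.5, f(m) = 0.375 (+); new bracket [3.5, 4]
m = 3.75, f(m) = -1.921875 (−); new bracket [3.5, 3.75]
m = 3.625, f(m) = -0.681641 (−); new bracket [3.5, 3.625]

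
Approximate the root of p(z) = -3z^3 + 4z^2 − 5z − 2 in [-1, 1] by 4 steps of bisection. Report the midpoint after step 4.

z = 0 gives p = -2, negative; keep [-1, 0]
z = -0.5 gives p = 1.875, positive; keep [-0.5, 0]
z = -0.25 gives p = -0.453125, negative; keep [-0.5, -0.25]
z = -0.375 gives p = 0.5957, positive; keep [-0.375, -0.25]

-0.375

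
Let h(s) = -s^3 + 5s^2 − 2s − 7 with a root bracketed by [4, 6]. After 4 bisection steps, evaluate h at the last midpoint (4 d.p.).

-0.3613

m = 5, h(m) = -17 (−); new bracket [4, 5]
m = 4.5, h(m) = -5.875 (−); new bracket [4, 4.5]
m = 4.25, h(m) = -1.953125 (−); new bracket [4, 4.25]
m = 4.125, h(m) = -0.3613 (−); new bracket [4, 4.125]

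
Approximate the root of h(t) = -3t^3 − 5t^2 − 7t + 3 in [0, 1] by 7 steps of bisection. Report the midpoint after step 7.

0.3359375

h(0.5) = -2.125 < 0, so the root lies in [0, 0.5]
h(0.25) = 0.890625 > 0, so the root lies in [0.25, 0.5]
h(0.375) = -0.486328 < 0, so the root lies in [0.25, 0.375]
h(0.3125) = 0.2327 > 0, so the root lies in [0.3125, 0.375]
h(0.34375) = -0.1189 < 0, so the root lies in [0.3125, 0.34375]
h(0.328125) = 0.0588 > 0, so the root lies in [0.328125, 0.34375]
h(0.3359375) = -0.0296 < 0, so the root lies in [0.328125, 0.3359375]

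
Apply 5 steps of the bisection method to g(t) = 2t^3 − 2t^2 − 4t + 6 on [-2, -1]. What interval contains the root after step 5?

g(-1.5) = 0.75 > 0, so the root lies in [-2, -1.5]
g(-1.75) = -3.84375 < 0, so the root lies in [-1.75, -1.5]
g(-1.625) = -1.363281 < 0, so the root lies in [-1.625, -1.5]
g(-1.5625) = -0.2622 < 0, so the root lies in [-1.5625, -1.5]
g(-1.53125) = 0.2548 > 0, so the root lies in [-1.5625, -1.53125]

[-1.5625, -1.53125]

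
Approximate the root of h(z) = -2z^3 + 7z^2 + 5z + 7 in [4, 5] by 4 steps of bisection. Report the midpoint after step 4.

midpoint 4.5: h = -11 < 0 → [4, 4.5]
midpoint 4.25: h = 1.15625 > 0 → [4.25, 4.5]
midpoint 4.375: h = -4.621094 < 0 → [4.25, 4.375]
midpoint 4.3125: h = -1.6587 < 0 → [4.25, 4.3125]

4.3125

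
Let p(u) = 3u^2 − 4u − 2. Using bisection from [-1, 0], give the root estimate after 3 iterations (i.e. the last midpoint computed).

midpoint -0.5: p = 0.75 > 0 → [-0.5, 0]
midpoint -0.25: p = -0.8125 < 0 → [-0.5, -0.25]
midpoint -0.375: p = -0.078125 < 0 → [-0.5, -0.375]

-0.375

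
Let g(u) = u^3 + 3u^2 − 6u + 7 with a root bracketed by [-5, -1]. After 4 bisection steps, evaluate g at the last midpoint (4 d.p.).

midpoint -3: g = 25 > 0 → [-5, -3]
midpoint -4: g = 15 > 0 → [-5, -4]
midpoint -4.5: g = 3.625 > 0 → [-5, -4.5]
midpoint -4.75: g = -3.9844 < 0 → [-4.75, -4.5]

-3.9844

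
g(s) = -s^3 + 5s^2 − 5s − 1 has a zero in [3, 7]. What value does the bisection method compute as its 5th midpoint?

3.375

midpoint 5: g = -26 < 0 → [3, 5]
midpoint 4: g = -5 < 0 → [3, 4]
midpoint 3.5: g = -0.125 < 0 → [3, 3.5]
midpoint 3.25: g = 1.2344 > 0 → [3.25, 3.5]
midpoint 3.375: g = 0.6348 > 0 → [3.375, 3.5]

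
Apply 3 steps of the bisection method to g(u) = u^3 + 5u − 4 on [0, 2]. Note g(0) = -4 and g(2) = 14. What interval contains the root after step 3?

[0.5, 0.75]

u = 1 gives g = 2, positive; keep [0, 1]
u = 0.5 gives g = -1.375, negative; keep [0.5, 1]
u = 0.75 gives g = 0.171875, positive; keep [0.5, 0.75]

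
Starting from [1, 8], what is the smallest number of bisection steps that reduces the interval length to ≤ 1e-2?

Width after n steps is 7/2^n. Need 2^n ≥ 7/1e-2 = 700.
2^9 = 512 < 700 ≤ 2^10 = 1024, so n = 10.

10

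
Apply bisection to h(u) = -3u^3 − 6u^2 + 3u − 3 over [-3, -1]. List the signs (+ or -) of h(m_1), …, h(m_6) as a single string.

midpoint -2: h = -9 < 0 → [-3, -2]
midpoint -2.5: h = -1.125 < 0 → [-3, -2.5]
midpoint -2.75: h = 5.765625 > 0 → [-2.75, -2.5]
midpoint -2.625: h = 2.0449 > 0 → [-2.625, -2.5]
midpoint -2.5625: h = 0.3933 > 0 → [-2.5625, -2.5]
midpoint -2.53125: h = -0.3822 < 0 → [-2.5625, -2.53125]

--+++-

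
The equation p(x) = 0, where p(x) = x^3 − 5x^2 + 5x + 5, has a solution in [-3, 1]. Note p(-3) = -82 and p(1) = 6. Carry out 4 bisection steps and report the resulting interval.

[-0.75, -0.5]

p(-1) = -6 < 0, so the root lies in [-1, 1]
p(0) = 5 > 0, so the root lies in [-1, 0]
p(-0.5) = 1.125 > 0, so the root lies in [-1, -0.5]
p(-0.75) = -1.9844 < 0, so the root lies in [-0.75, -0.5]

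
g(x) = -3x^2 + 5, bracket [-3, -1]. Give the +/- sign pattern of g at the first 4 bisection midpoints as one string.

x = -2 gives g = -7, negative; keep [-2, -1]
x = -1.5 gives g = -1.75, negative; keep [-1.5, -1]
x = -1.25 gives g = 0.3125, positive; keep [-1.5, -1.25]
x = -1.375 gives g = -0.6719, negative; keep [-1.375, -1.25]

--+-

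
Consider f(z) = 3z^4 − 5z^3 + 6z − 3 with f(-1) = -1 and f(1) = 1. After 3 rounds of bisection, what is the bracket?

[0.5, 0.75]

midpoint 0: f = -3 < 0 → [0, 1]
midpoint 0.5: f = -0.4375 < 0 → [0.5, 1]
midpoint 0.75: f = 0.339844 > 0 → [0.5, 0.75]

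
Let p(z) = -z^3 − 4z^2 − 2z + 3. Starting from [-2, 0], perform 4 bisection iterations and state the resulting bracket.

p(-1) = 2 > 0, so the root lies in [-2, -1]
p(-1.5) = 0.375 > 0, so the root lies in [-2, -1.5]
p(-1.75) = -0.390625 < 0, so the root lies in [-1.75, -1.5]
p(-1.625) = -0.0215 < 0, so the root lies in [-1.625, -1.5]

[-1.625, -1.5]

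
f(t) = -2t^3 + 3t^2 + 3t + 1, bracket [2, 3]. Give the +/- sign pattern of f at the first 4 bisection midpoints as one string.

t = 2.5 gives f = -4, negative; keep [2, 2.5]
t = 2.25 gives f = 0.15625, positive; keep [2.25, 2.5]
t = 2.375 gives f = -1.746094, negative; keep [2.25, 2.375]
t = 2.3125 gives f = -0.7524, negative; keep [2.25, 2.3125]

-+--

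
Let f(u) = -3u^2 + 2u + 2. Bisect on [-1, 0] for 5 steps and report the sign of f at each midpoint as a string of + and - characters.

+---+

m = -0.5, f(m) = 0.25 (+); new bracket [-1, -0.5]
m = -0.75, f(m) = -1.1875 (−); new bracket [-0.75, -0.5]
m = -0.625, f(m) = -0.421875 (−); new bracket [-0.625, -0.5]
m = -0.5625, f(m) = -0.0742 (−); new bracket [-0.5625, -0.5]
m = -0.53125, f(m) = 0.0908 (+); new bracket [-0.5625, -0.53125]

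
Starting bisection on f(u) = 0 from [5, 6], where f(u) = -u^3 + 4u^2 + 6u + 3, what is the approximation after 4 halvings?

5.3125

f(5.5) = -9.375 < 0, so the root lies in [5, 5.5]
f(5.25) = 0.046875 > 0, so the root lies in [5.25, 5.5]
f(5.375) = -4.474609 < 0, so the root lies in [5.25, 5.375]
f(5.3125) = -2.1672 < 0, so the root lies in [5.25, 5.3125]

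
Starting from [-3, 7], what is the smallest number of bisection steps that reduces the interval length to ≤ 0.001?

14

Width after n steps is 10/2^n. Need 2^n ≥ 10/0.001 = 10000.
2^13 = 8192 < 10000 ≤ 2^14 = 16384, so n = 14.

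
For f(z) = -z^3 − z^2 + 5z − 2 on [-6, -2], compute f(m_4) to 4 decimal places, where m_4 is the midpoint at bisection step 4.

-2.5156

z = -4 gives f = 26, positive; keep [-4, -2]
z = -3 gives f = 1, positive; keep [-3, -2]
z = -2.5 gives f = -5.125, negative; keep [-3, -2.5]
z = -2.75 gives f = -2.5156, negative; keep [-3, -2.75]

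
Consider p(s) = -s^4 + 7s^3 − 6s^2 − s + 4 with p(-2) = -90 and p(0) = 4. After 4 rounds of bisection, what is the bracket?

[-0.75, -0.625]

p(-1) = -9 < 0, so the root lies in [-1, 0]
p(-0.5) = 2.0625 > 0, so the root lies in [-1, -0.5]
p(-0.75) = -1.894531 < 0, so the root lies in [-0.75, -0.5]
p(-0.625) = 0.4197 > 0, so the root lies in [-0.75, -0.625]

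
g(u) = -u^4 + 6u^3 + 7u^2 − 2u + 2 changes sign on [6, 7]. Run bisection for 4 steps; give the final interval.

[6.9375, 7]

m = 6.5, g(m) = 147.4375 (+); new bracket [6.5, 7]
m = 6.75, g(m) = 76.777344 (+); new bracket [6.75, 7]
m = 6.875, g(m) = 34.7771 (+); new bracket [6.875, 7]
m = 6.9375, g(m) = 12.0014 (+); new bracket [6.9375, 7]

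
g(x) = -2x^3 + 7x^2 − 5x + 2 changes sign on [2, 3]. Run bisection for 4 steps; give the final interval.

midpoint 2.5: g = 2 > 0 → [2.5, 3]
midpoint 2.75: g = -0.40625 < 0 → [2.5, 2.75]
midpoint 2.625: g = 0.933594 > 0 → [2.625, 2.75]
midpoint 2.6875: g = 0.2993 > 0 → [2.6875, 2.75]

[2.6875, 2.75]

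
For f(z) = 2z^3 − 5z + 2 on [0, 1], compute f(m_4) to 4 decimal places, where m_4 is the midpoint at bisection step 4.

midpoint 0.5: f = -0.25 < 0 → [0, 0.5]
midpoint 0.25: f = 0.78125 > 0 → [0.25, 0.5]
midpoint 0.375: f = 0.230469 > 0 → [0.375, 0.5]
midpoint 0.4375: f = -0.02 < 0 → [0.375, 0.4375]

-0.0200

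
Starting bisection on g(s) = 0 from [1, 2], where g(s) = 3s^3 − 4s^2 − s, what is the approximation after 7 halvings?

1.5546875

m = 1.5, g(m) = -0.375 (−); new bracket [1.5, 2]
m = 1.75, g(m) = 2.078125 (+); new bracket [1.5, 1.75]
m = 1.625, g(m) = 0.685547 (+); new bracket [1.5, 1.625]
m = 1.5625, g(m) = 0.116 (+); new bracket [1.5, 1.5625]
m = 1.53125, g(m) = -0.1391 (−); new bracket [1.53125, 1.5625]
m = 1.546875, g(m) = -0.014 (−); new bracket [1.546875, 1.5625]
m = 1.5546875, g(m) = 0.0504 (+); new bracket [1.546875, 1.5546875]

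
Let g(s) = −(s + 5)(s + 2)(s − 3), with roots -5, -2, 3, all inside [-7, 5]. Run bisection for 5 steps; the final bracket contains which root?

m = -1, g(m) = 16 (+); new bracket [-1, 5]
m = 2, g(m) = 28 (+); new bracket [2, 5]
m = 3.5, g(m) = -23.375 (−); new bracket [2, 3.5]
m = 2.75, g(m) = 9.2031 (+); new bracket [2.75, 3.5]
m = 3.125, g(m) = -5.2051 (−); new bracket [2.75, 3.125]

3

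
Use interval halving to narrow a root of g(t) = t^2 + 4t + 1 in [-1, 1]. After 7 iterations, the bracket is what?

g(0) = 1 > 0, so the root lies in [-1, 0]
g(-0.5) = -0.75 < 0, so the root lies in [-0.5, 0]
g(-0.25) = 0.0625 > 0, so the root lies in [-0.5, -0.25]
g(-0.375) = -0.3594 < 0, so the root lies in [-0.375, -0.25]
g(-0.3125) = -0.1523 < 0, so the root lies in [-0.3125, -0.25]
g(-0.28125) = -0.0459 < 0, so the root lies in [-0.28125, -0.25]
g(-0.265625) = 0.0081 > 0, so the root lies in [-0.28125, -0.265625]

[-0.28125, -0.265625]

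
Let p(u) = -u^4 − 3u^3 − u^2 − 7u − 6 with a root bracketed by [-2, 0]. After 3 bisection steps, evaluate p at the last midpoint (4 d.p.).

m = -1, p(m) = 2 (+); new bracket [-1, 0]
m = -0.5, p(m) = -2.4375 (−); new bracket [-1, -0.5]
m = -0.75, p(m) = -0.363281 (−); new bracket [-1, -0.75]

-0.3633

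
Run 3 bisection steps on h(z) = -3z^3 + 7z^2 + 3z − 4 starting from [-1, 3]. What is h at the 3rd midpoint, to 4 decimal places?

0.3750

midpoint 1: h = 3 > 0 → [1, 3]
midpoint 2: h = 6 > 0 → [2, 3]
midpoint 2.5: h = 0.375 > 0 → [2.5, 3]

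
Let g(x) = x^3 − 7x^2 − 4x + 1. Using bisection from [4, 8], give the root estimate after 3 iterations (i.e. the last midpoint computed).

7.5

x = 6 gives g = -59, negative; keep [6, 8]
x = 7 gives g = -27, negative; keep [7, 8]
x = 7.5 gives g = -0.875, negative; keep [7.5, 8]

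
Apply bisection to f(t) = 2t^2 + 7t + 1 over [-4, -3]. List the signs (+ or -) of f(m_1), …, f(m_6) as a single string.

+-+--+

m = -3.5, f(m) = 1 (+); new bracket [-3.5, -3]
m = -3.25, f(m) = -0.625 (−); new bracket [-3.5, -3.25]
m = -3.375, f(m) = 0.15625 (+); new bracket [-3.375, -3.25]
m = -3.3125, f(m) = -0.2422 (−); new bracket [-3.375, -3.3125]
m = -3.34375, f(m) = -0.0449 (−); new bracket [-3.375, -3.34375]
m = -3.359375, f(m) = 0.0552 (+); new bracket [-3.359375, -3.34375]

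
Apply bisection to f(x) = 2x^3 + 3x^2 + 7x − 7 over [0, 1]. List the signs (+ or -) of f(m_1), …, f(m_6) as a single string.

-+--++

m = 0.5, f(m) = -2.5 (−); new bracket [0.5, 1]
m = 0.75, f(m) = 0.78125 (+); new bracket [0.5, 0.75]
m = 0.625, f(m) = -0.964844 (−); new bracket [0.625, 0.75]
m = 0.6875, f(m) = -0.1196 (−); new bracket [0.6875, 0.75]
m = 0.71875, f(m) = 0.3237 (+); new bracket [0.6875, 0.71875]
m = 0.703125, f(m) = 0.1003 (+); new bracket [0.6875, 0.703125]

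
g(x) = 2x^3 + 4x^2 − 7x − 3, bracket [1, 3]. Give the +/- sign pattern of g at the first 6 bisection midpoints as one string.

++-+--

midpoint 2: g = 15 > 0 → [1, 2]
midpoint 1.5: g = 2.25 > 0 → [1, 1.5]
midpoint 1.25: g = -1.59375 < 0 → [1.25, 1.5]
midpoint 1.375: g = 0.1367 > 0 → [1.25, 1.375]
midpoint 1.3125: g = -0.7749 < 0 → [1.3125, 1.375]
midpoint 1.34375: g = -0.3309 < 0 → [1.34375, 1.375]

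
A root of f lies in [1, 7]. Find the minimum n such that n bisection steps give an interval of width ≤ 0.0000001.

Width after n steps is 6/2^n. Need 2^n ≥ 6/0.0000001 = 60000000.
2^25 = 33554432 < 60000000 ≤ 2^26 = 67108864, so n = 26.

26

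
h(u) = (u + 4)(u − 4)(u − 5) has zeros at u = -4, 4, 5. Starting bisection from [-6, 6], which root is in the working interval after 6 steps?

-4

u = 0 gives h = 80, positive; keep [-6, 0]
u = -3 gives h = 56, positive; keep [-6, -3]
u = -4.5 gives h = -40.375, negative; keep [-4.5, -3]
u = -3.75 gives h = 16.9531, positive; keep [-4.5, -3.75]
u = -4.125 gives h = -9.2676, negative; keep [-4.125, -3.75]
u = -3.9375 gives h = 4.4338, positive; keep [-4.125, -3.9375]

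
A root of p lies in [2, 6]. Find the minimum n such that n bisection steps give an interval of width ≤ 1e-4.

16

Width after n steps is 4/2^n. Need 2^n ≥ 4/1e-4 = 40000.
2^15 = 32768 < 40000 ≤ 2^16 = 65536, so n = 16.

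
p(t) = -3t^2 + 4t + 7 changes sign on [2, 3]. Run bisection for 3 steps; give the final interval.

[2.25, 2.375]

midpoint 2.5: p = -1.75 < 0 → [2, 2.5]
midpoint 2.25: p = 0.8125 > 0 → [2.25, 2.5]
midpoint 2.375: p = -0.421875 < 0 → [2.25, 2.375]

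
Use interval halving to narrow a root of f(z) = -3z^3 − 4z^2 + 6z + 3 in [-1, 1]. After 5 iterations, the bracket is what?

[-0.4375, -0.375]

midpoint 0: f = 3 > 0 → [-1, 0]
midpoint -0.5: f = -0.625 < 0 → [-0.5, 0]
midpoint -0.25: f = 1.296875 > 0 → [-0.5, -0.25]
midpoint -0.375: f = 0.3457 > 0 → [-0.5, -0.375]
midpoint -0.4375: f = -0.1394 < 0 → [-0.4375, -0.375]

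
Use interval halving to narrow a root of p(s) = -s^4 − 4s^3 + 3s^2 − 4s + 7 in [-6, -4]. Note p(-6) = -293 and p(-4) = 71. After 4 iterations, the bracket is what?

s = -5 gives p = -23, negative; keep [-5, -4]
s = -4.5 gives p = 40.1875, positive; keep [-5, -4.5]
s = -4.75 gives p = 13.308594, positive; keep [-5, -4.75]
s = -4.875 gives p = -3.5784, negative; keep [-4.875, -4.75]

[-4.875, -4.75]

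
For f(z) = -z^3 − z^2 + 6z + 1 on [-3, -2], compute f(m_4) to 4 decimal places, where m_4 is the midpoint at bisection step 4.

midpoint -2.5: f = -4.625 < 0 → [-3, -2.5]
midpoint -2.75: f = -2.265625 < 0 → [-3, -2.75]
midpoint -2.875: f = -0.751953 < 0 → [-3, -2.875]
midpoint -2.9375: f = 0.0935 > 0 → [-2.9375, -2.875]

0.0935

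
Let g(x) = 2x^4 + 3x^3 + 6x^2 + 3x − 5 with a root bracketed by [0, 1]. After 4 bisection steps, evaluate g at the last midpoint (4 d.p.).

x = 0.5 gives g = -1.5, negative; keep [0.5, 1]
x = 0.75 gives g = 2.523438, positive; keep [0.5, 0.75]
x = 0.625 gives g = 0.256348, positive; keep [0.5, 0.625]
x = 0.5625 gives g = -0.6799, negative; keep [0.5625, 0.625]

-0.6799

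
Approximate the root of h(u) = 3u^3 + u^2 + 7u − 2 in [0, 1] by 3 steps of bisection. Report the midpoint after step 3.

midpoint 0.5: h = 2.125 > 0 → [0, 0.5]
midpoint 0.25: h = -0.140625 < 0 → [0.25, 0.5]
midpoint 0.375: h = 0.923828 > 0 → [0.25, 0.375]

0.375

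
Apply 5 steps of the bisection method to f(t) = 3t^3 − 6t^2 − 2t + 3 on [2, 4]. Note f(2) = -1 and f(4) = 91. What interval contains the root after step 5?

f(3) = 24 > 0, so the root lies in [2, 3]
f(2.5) = 7.375 > 0, so the root lies in [2, 2.5]
f(2.25) = 2.296875 > 0, so the root lies in [2, 2.25]
f(2.125) = 0.4434 > 0, so the root lies in [2, 2.125]
f(2.0625) = -0.3274 < 0, so the root lies in [2.0625, 2.125]

[2.0625, 2.125]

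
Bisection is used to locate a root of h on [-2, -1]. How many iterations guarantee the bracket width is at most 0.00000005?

25

Width after n steps is 1/2^n. Need 2^n ≥ 1/0.00000005 = 20000000.
2^24 = 16777216 < 20000000 ≤ 2^25 = 33554432, so n = 25.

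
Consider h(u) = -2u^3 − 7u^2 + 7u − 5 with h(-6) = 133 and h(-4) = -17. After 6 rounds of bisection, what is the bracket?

m = -5, h(m) = 35 (+); new bracket [-5, -4]
m = -4.5, h(m) = 4 (+); new bracket [-4.5, -4]
m = -4.25, h(m) = -7.65625 (−); new bracket [-4.5, -4.25]
m = -4.375, h(m) = -2.1289 (−); new bracket [-4.5, -4.375]
m = -4.4375, h(m) = 0.8589 (+); new bracket [-4.4375, -4.375]
m = -4.40625, h(m) = -0.654 (−); new bracket [-4.4375, -4.40625]

[-4.4375, -4.40625]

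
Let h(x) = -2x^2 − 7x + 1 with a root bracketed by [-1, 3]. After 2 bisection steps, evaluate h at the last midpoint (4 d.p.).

h(1) = -8 < 0, so the root lies in [-1, 1]
h(0) = 1 > 0, so the root lies in [0, 1]

1.0000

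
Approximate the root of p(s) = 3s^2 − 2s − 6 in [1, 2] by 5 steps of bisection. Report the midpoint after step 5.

1.78125

m = 1.5, p(m) = -2.25 (−); new bracket [1.5, 2]
m = 1.75, p(m) = -0.3125 (−); new bracket [1.75, 2]
m = 1.875, p(m) = 0.796875 (+); new bracket [1.75, 1.875]
m = 1.8125, p(m) = 0.2305 (+); new bracket [1.75, 1.8125]
m = 1.78125, p(m) = -0.0439 (−); new bracket [1.78125, 1.8125]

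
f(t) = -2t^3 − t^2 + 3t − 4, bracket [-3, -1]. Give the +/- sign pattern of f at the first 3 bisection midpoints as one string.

f(-2) = 2 > 0, so the root lies in [-2, -1]
f(-1.5) = -4 < 0, so the root lies in [-2, -1.5]
f(-1.75) = -1.59375 < 0, so the root lies in [-2, -1.75]

+--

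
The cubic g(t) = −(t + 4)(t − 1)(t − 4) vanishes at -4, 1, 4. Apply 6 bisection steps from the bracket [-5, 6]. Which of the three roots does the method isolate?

-4

t = 0.5 gives g = -7.875, negative; keep [-5, 0.5]
t = -2.25 gives g = -35.546875, negative; keep [-5, -2.25]
t = -3.625 gives g = -13.224609, negative; keep [-5, -3.625]
t = -4.3125 gives g = 13.8, positive; keep [-4.3125, -3.625]
t = -3.96875 gives g = -1.2373, negative; keep [-4.3125, -3.96875]
t = -4.140625 gives g = 5.8849, positive; keep [-4.140625, -3.96875]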